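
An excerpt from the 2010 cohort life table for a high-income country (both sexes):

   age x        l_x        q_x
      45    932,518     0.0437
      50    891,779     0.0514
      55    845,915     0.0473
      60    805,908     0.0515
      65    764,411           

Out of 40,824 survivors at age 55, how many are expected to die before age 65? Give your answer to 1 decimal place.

3933.4

The relevant probability is 1 − 764,411/845,915 = 0.096350.
Expected number = 40,824 × 0.096350 = 3933.4.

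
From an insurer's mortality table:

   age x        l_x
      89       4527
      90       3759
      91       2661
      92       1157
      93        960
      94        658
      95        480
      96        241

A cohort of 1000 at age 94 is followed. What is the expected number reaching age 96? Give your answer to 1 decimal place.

366.3

The relevant probability is 241/658 = 0.366261.
Expected number = 1000 × 0.366261 = 366.3.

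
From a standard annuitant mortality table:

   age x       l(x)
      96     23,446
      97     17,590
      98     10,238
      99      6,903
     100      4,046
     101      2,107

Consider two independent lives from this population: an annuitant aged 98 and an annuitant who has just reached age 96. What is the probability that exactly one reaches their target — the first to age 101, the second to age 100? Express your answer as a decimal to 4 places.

p₁ = l(101)/l(98) = 2,107/10,238 = 0.205802; p₂ = l(100)/l(96) = 4,046/23,446 = 0.172567.
P(exactly one) = p₁(1−p₂) + (1−p₁)p₂ = 0.170287 + 0.137052 = 0.307340.

0.3073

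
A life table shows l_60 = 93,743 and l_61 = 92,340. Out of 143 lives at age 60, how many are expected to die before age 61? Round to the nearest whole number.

2

The relevant probability is 1 − 92,340/93,743 = 0.014966.
Expected number = 143 × 0.014966 = 2.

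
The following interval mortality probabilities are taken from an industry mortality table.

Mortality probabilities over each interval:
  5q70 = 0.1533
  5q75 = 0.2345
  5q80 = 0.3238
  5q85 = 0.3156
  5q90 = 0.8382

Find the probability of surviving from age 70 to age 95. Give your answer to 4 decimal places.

25p70 = (1 − 0.1533) × (1 − 0.2345) × (1 − 0.3238) × (1 − 0.3156) × (1 − 0.8382).
= 0.8467 × 0.7655 × 0.6762 × 0.6844 × 0.1618 = 0.048533.

0.0485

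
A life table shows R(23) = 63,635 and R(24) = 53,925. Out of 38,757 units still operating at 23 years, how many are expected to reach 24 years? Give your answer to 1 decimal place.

The relevant probability is 53,925/63,635 = 0.847411.
Expected number = 38,757 × 0.847411 = 32843.1.

32843.1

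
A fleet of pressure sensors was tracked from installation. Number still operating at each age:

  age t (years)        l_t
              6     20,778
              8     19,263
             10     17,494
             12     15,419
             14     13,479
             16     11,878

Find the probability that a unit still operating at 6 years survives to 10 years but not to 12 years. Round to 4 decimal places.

0.0999

This is the probability of reaching 10 but not 12, conditional on being operational at 6: (l_10 − l_12) / l_6.
= (17,494 − 15,419) / 20,778 = 2,075 / 20,778 = 0.099865.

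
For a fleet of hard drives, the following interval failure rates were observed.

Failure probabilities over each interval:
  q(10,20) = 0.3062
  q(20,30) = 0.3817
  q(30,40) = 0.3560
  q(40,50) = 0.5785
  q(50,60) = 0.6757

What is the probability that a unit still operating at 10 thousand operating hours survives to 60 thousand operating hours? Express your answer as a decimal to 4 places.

Chaining the interval survival probabilities: (1 − 0.3062) × (1 − 0.3817) × (1 − 0.3560) × (1 − 0.5785) × (1 − 0.6757).
= 0.6938 × 0.6183 × 0.6440 × 0.4215 × 0.3243 = 0.037763.

0.0378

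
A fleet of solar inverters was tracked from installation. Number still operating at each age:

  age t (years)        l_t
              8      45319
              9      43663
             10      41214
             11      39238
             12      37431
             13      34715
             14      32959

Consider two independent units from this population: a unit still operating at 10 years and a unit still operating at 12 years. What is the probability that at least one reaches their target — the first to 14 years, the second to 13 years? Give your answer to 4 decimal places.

0.9855

p₁ = l_14/l_10 = 32959/41214 = 0.799704; p₂ = l_13/l_12 = 34715/37431 = 0.927440.
P(at least one) = 1 − (1−p₁)(1−p₂) = 1 − 0.200296 × 0.072560 = 0.985467.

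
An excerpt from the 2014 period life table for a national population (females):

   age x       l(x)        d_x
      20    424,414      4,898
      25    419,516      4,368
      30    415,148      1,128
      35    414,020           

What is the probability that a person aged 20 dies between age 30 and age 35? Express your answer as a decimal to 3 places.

This is the probability of reaching 30 but not 35, conditional on being alive at 20: (l(30) − l(35)) / l(20).
= (415,148 − 414,020) / 424,414 = 1,128 / 424,414 = 0.002658.

0.003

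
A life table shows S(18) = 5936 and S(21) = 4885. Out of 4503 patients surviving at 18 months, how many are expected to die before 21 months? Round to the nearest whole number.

The relevant probability is 1 − 4885/5936 = 0.177055.
Expected number = 4503 × 0.177055 = 797.

797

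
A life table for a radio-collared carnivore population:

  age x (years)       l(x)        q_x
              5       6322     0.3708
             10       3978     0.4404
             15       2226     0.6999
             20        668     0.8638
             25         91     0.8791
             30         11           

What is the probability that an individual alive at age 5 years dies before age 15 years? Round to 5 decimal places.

P(die before 15 | alive at 5) = 1 − l(15)/l(5) = 1 − 2226/6322 = (4096)/6322 = 0.647896.

0.64790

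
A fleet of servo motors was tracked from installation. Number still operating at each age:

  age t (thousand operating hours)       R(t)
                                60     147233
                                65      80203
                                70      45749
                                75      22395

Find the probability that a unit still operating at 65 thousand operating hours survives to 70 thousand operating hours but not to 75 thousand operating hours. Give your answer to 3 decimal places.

This is the probability of reaching 70 but not 75, conditional on being operational at 65: (R(70) − R(75)) / R(65).
= (45749 − 22395) / 80203 = 23354 / 80203 = 0.291186.

0.291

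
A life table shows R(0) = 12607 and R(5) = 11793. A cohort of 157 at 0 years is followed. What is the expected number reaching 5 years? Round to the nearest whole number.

147

The relevant probability is 11793/12607 = 0.935433.
Expected number = 157 × 0.935433 = 147.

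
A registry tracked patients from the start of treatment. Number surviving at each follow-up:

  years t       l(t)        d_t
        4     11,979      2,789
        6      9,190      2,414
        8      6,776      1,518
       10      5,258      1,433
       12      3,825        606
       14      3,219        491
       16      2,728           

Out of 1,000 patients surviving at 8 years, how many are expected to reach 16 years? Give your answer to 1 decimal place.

The relevant probability is 2,728/6,776 = 0.402597.
Expected number = 1,000 × 0.402597 = 402.6.

402.6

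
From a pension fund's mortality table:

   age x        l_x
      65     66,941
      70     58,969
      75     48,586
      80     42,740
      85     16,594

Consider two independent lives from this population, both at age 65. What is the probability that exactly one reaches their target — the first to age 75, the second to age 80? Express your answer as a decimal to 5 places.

0.43746

p₁ = l_75/l_65 = 48,586/66,941 = 0.725803; p₂ = l_80/l_65 = 42,740/66,941 = 0.638473.
P(exactly one) = p₁(1−p₂) + (1−p₁)p₂ = 0.262397 + 0.175067 = 0.437465.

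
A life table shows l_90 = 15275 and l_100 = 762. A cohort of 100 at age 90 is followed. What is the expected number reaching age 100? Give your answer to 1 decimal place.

The relevant probability is 762/15275 = 0.049885.
Expected number = 100 × 0.049885 = 5.0.

5.0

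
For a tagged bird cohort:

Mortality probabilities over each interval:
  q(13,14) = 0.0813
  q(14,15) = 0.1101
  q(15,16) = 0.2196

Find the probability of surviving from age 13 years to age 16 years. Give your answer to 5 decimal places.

P(survive 13→16) = (1 − 0.0813) × (1 − 0.1101) × (1 − 0.2196).
= 0.9187 × 0.8899 × 0.7804 = 0.638017.

0.63802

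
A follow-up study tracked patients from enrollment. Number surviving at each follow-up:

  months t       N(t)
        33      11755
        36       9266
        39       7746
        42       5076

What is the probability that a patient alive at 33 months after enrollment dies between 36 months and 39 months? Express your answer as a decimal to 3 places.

0.129

This is the probability of reaching 36 but not 39, conditional on being alive at 33: (N(36) − N(39)) / N(33).
= (9266 − 7746) / 11755 = 1520 / 11755 = 0.129307.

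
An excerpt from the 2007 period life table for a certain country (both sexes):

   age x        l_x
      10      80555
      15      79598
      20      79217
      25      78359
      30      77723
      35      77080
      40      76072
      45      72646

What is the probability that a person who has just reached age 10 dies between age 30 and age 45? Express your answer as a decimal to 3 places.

0.063

This is the probability of reaching 30 but not 45, conditional on being alive at 10: (l_30 − l_45) / l_10.
= (77723 − 72646) / 80555 = 5077 / 80555 = 0.063025.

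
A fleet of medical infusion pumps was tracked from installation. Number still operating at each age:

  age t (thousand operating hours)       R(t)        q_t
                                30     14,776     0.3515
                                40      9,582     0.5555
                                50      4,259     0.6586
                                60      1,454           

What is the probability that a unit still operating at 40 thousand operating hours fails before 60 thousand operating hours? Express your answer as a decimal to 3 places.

0.848

P(fail before 60 | operational at 40) = 1 − R(60)/R(40) = 1 − 1,454/9,582 = (8,128)/9,582 = 0.848257.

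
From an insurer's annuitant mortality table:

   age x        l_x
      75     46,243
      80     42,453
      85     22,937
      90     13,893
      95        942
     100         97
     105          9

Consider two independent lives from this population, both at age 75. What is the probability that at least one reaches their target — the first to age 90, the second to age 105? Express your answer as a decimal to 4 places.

0.3006

p₁ = l_90/l_75 = 13,893/46,243 = 0.300435; p₂ = l_105/l_75 = 9/46,243 = 0.000195.
P(at least one) = 1 − (1−p₁)(1−p₂) = 1 − 0.699565 × 0.999805 = 0.300571.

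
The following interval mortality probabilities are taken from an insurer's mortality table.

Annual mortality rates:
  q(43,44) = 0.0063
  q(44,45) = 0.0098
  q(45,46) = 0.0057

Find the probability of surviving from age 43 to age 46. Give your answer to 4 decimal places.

P(survive 43→46) = (1 − 0.0063) × (1 − 0.0098) × (1 − 0.0057).
= 0.9937 × 0.9902 × 0.9943 = 0.978353.

0.9784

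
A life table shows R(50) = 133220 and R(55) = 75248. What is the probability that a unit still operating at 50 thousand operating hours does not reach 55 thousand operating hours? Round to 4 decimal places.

P(fail before 55 | operational at 50) = 1 − R(55)/R(50) = 1 − 75248/133220 = (57972)/133220 = 0.435160.

0.4352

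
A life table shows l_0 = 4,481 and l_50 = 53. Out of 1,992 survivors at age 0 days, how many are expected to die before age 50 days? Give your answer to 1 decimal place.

The relevant probability is 1 − 53/4,481 = 0.988172.
Expected number = 1,992 × 0.988172 = 1968.4.

1968.4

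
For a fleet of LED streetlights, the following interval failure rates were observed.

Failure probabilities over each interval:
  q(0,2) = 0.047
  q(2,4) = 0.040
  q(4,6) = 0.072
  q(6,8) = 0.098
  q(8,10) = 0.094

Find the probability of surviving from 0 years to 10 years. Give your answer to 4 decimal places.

0.6938

P(survive 0→10) = (1 − 0.047) × (1 − 0.040) × (1 − 0.072) × (1 − 0.098) × (1 − 0.094).
= 0.953 × 0.960 × 0.928 × 0.902 × 0.906 = 0.693820.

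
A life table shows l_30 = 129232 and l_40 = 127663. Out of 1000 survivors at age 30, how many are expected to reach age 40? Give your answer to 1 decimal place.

987.9

The relevant probability is 127663/129232 = 0.987859.
Expected number = 1000 × 0.987859 = 987.9.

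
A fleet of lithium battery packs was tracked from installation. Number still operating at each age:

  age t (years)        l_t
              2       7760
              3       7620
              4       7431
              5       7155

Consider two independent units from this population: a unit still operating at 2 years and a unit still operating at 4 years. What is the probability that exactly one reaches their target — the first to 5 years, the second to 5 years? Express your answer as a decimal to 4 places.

0.1093

p₁ = l_5/l_2 = 7155/7760 = 0.922036; p₂ = l_5/l_4 = 7155/7431 = 0.962858.
P(exactly one) = p₁(1−p₂) + (1−p₁)p₂ = 0.034246 + 0.075068 = 0.109315.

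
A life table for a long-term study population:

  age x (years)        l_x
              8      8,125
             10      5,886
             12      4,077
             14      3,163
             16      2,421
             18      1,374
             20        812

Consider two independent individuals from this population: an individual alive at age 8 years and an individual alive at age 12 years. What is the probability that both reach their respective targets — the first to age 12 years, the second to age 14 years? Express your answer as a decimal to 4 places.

0.3893

p₁ = l_12/l_8 = 4,077/8,125 = 0.501785; p₂ = l_14/l_12 = 3,163/4,077 = 0.775816.
P(both) = p₁ × p₂ = 0.501785 × 0.775816 = 0.389293.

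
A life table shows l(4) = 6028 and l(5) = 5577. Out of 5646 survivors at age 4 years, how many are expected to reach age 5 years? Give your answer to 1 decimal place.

5223.6

The relevant probability is 5577/6028 = 0.925182.
Expected number = 5646 × 0.925182 = 5223.6.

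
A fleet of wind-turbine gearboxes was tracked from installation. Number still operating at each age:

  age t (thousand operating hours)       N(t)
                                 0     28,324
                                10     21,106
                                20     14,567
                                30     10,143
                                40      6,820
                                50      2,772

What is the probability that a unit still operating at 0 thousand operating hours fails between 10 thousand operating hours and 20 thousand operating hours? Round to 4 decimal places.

This is the probability of reaching 10 but not 20, conditional on being operational at 0: (N(10) − N(20)) / N(0).
= (21,106 − 14,567) / 28,324 = 6,539 / 28,324 = 0.230864.

0.2309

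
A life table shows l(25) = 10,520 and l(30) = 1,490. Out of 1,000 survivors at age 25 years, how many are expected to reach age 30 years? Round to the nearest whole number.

The relevant probability is 1,490/10,520 = 0.141635.
Expected number = 1,000 × 0.141635 = 142.

142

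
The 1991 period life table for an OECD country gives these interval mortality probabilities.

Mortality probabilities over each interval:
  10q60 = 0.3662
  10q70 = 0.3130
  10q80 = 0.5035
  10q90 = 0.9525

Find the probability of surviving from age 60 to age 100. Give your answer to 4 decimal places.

0.0103

The overall survival probability is (1 − 0.3662) × (1 − 0.3130) × (1 − 0.5035) × (1 − 0.9525).
= 0.6338 × 0.6870 × 0.4965 × 0.0475 = 0.010269.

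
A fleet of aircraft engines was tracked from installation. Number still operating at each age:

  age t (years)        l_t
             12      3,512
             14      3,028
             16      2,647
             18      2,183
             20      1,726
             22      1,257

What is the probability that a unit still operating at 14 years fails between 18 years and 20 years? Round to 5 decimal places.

This is the probability of reaching 18 but not 20, conditional on being operational at 14: (l_18 − l_20) / l_14.
= (2,183 − 1,726) / 3,028 = 457 / 3,028 = 0.150925.

0.15092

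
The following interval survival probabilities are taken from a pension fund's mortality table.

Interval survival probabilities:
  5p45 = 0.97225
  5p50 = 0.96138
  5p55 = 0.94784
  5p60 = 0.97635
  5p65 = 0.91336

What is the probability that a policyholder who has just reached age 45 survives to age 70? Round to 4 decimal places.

0.7901

25p45 = 0.97225 × 0.96138 × 0.94784 × 0.97635 × 0.91336.
= 0.790052.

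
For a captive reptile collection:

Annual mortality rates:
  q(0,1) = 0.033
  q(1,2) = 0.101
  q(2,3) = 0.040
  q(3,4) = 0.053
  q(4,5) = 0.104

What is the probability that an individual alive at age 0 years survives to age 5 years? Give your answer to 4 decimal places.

The overall survival probability is (1 − 0.033) × (1 − 0.101) × (1 − 0.040) × (1 − 0.053) × (1 − 0.104).
= 0.967 × 0.899 × 0.960 × 0.947 × 0.896 = 0.708134.

0.7081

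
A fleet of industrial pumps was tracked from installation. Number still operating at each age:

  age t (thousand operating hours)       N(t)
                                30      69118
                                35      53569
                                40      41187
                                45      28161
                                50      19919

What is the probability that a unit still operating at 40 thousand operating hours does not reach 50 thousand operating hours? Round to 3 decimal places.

0.516

P(fail before 50 | operational at 40) = 1 − N(50)/N(40) = 1 − 19919/41187 = (21268)/41187 = 0.516377.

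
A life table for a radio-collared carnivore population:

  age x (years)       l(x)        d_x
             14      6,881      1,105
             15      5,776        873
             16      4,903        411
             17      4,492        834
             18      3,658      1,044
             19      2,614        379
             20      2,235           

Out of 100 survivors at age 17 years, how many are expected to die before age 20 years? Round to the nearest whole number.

50

The relevant probability is 1 − 2,235/4,492 = 0.502449.
Expected number = 100 × 0.502449 = 50.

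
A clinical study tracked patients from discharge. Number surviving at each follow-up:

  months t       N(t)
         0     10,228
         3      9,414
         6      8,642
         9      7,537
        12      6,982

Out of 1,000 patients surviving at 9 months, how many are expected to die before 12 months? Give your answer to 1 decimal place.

73.6

The relevant probability is 1 − 6,982/7,537 = 0.073637.
Expected number = 1,000 × 0.073637 = 73.6.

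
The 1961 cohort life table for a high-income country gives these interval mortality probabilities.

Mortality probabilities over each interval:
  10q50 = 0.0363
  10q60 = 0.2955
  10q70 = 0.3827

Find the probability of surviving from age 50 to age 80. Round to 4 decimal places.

0.4191

Survival from 50 to 80 is the product of surviving each interval: (1 − 0.0363) × (1 − 0.2955) × (1 − 0.3827).
= 0.9637 × 0.7045 × 0.6173 = 0.419101.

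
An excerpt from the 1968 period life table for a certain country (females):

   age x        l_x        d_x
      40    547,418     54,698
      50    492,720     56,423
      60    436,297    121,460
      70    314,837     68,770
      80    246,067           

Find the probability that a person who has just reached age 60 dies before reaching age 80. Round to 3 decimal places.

0.436

P(die before 80 | alive at 60) = 1 − l_80/l_60 = 1 − 246,067/436,297 = (190,230)/436,297 = 0.436010.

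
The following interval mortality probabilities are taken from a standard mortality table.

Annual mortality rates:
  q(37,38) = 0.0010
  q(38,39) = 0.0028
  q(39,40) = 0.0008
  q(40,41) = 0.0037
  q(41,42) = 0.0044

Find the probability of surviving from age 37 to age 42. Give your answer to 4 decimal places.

Survival from 37 to 42 is the product of surviving each interval: (1 − 0.0010) × (1 − 0.0028) × (1 − 0.0008) × (1 − 0.0037) × (1 − 0.0044).
= 0.9990 × 0.9972 × 0.9992 × 0.9963 × 0.9956 = 0.987359.

0.9874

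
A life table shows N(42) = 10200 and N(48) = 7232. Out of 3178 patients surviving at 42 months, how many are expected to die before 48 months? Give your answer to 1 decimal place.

The relevant probability is 1 − 7232/10200 = 0.290980.
Expected number = 3178 × 0.290980 = 924.7.

924.7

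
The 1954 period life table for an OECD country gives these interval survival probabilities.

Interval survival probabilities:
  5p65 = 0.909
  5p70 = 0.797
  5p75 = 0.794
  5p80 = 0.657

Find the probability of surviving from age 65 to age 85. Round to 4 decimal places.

0.3779

Survival from 65 to 85 is the product of surviving each interval: 0.909 × 0.797 × 0.794 × 0.657.
= 0.377927.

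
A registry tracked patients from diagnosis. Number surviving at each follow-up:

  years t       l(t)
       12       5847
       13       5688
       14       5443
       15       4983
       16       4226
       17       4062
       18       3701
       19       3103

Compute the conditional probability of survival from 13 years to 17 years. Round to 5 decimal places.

0.71414

The conditional survival probability is l(17)/l(13) = 4062/5688 = 0.714135.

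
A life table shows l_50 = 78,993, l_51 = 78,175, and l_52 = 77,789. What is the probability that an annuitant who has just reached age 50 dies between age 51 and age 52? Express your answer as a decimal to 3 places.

We want 1|1q50 = (l_51 − l_52)/l_50.
This is the probability of reaching 51 but not 52, conditional on being alive at 50: (l_51 − l_52) / l_50.
= (78,175 − 77,789) / 78,993 = 386 / 78,993 = 0.004887.

0.005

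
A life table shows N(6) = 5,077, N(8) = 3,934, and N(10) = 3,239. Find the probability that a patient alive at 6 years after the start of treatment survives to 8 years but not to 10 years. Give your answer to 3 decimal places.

This is the probability of reaching 8 but not 10, conditional on being alive at 6: (N(8) − N(10)) / N(6).
= (3,934 − 3,239) / 5,077 = 695 / 5,077 = 0.136892.

0.137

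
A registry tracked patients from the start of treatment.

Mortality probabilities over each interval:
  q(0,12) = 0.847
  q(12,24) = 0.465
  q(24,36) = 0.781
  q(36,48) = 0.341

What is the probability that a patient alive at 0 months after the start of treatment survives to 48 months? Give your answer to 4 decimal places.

Chaining the interval survival probabilities: (1 − 0.847) × (1 − 0.465) × (1 − 0.781) × (1 − 0.341).
= 0.153 × 0.535 × 0.219 × 0.659 = 0.011813.

0.0118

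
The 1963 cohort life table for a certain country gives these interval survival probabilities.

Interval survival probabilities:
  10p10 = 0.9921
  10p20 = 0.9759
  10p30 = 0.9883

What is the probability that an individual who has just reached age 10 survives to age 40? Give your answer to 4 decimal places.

0.9569

The overall survival probability is 0.9921 × 0.9759 × 0.9883.
= 0.956863.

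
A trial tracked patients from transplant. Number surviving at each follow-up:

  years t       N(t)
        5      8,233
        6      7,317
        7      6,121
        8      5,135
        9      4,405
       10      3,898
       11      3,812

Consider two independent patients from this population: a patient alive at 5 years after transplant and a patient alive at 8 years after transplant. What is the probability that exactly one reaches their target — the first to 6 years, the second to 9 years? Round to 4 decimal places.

0.2218

p₁ = N(6)/N(5) = 7,317/8,233 = 0.888740; p₂ = N(9)/N(8) = 4,405/5,135 = 0.857838.
P(exactly one) = p₁(1−p₂) + (1−p₁)p₂ = 0.126345 + 0.095443 = 0.221788.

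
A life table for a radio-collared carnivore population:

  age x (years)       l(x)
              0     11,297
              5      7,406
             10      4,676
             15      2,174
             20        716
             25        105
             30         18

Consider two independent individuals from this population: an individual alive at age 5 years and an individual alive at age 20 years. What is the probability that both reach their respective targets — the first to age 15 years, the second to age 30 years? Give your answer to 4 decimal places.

0.0074

p₁ = l(15)/l(5) = 2,174/7,406 = 0.293546; p₂ = l(30)/l(20) = 18/716 = 0.025140.
P(both) = p₁ × p₂ = 0.293546 × 0.025140 = 0.007380.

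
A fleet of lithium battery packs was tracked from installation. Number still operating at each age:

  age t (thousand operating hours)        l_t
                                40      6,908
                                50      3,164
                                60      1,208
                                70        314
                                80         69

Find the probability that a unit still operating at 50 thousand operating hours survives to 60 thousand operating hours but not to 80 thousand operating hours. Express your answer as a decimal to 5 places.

This is the probability of reaching 60 but not 80, conditional on being operational at 50: (l_60 − l_80) / l_50.
= (1,208 − 69) / 3,164 = 1,139 / 3,164 = 0.359987.

0.35999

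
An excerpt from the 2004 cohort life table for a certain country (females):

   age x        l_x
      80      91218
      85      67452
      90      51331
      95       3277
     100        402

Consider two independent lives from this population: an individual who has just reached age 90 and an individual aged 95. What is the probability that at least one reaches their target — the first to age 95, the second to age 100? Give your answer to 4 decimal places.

0.1787

p₁ = l_95/l_90 = 3277/51331 = 0.063841; p₂ = l_100/l_95 = 402/3277 = 0.122673.
P(at least one) = 1 − (1−p₁)(1−p₂) = 1 − 0.936159 × 0.877327 = 0.178682.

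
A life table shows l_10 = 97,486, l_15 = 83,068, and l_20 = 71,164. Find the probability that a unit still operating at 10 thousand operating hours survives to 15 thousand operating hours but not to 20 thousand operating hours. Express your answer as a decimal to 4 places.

This is the probability of reaching 15 but not 20, conditional on being operational at 10: (l_15 − l_20) / l_10.
= (83,068 − 71,164) / 97,486 = 11,904 / 97,486 = 0.122110.

0.1221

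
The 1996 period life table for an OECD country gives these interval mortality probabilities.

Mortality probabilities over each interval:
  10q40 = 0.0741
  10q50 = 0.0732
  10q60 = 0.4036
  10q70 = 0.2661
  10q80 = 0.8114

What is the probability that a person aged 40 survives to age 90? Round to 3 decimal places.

The overall survival probability is (1 − 0.0741) × (1 − 0.0732) × (1 − 0.4036) × (1 − 0.2661) × (1 − 0.8114).
= 0.9259 × 0.9268 × 0.5964 × 0.7339 × 0.1886 = 0.070838.

0.071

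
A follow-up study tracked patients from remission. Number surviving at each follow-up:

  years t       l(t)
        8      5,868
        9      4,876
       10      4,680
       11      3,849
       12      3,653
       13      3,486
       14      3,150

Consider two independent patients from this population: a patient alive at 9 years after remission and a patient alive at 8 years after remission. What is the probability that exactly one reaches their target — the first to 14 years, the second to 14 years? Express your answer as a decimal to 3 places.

0.489

p₁ = l(14)/l(9) = 3,150/4,876 = 0.646021; p₂ = l(14)/l(8) = 3,150/5,868 = 0.536810.
P(exactly one) = p₁(1−p₂) + (1−p₁)p₂ = 0.299230 + 0.190019 = 0.489250.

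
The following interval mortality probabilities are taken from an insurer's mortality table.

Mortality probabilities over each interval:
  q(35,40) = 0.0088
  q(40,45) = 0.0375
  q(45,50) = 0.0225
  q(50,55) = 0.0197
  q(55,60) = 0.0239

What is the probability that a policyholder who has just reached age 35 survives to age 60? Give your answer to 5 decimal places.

Survival from 35 to 60 is the product of surviving each interval: (1 − 0.0088) × (1 − 0.0375) × (1 − 0.0225) × (1 − 0.0197) × (1 − 0.0239).
= 0.9912 × 0.9625 × 0.9775 × 0.9803 × 0.9761 = 0.892344.

0.89234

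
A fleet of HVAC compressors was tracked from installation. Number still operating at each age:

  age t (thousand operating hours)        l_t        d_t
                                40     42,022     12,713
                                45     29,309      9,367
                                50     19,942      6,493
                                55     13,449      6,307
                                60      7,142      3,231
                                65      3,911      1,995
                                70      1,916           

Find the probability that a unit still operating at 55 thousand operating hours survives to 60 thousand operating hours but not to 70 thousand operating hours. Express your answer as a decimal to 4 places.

0.3886

This is the probability of reaching 60 but not 70, conditional on being operational at 55: (l_60 − l_70) / l_55.
= (7,142 − 1,916) / 13,449 = 5,226 / 13,449 = 0.388579.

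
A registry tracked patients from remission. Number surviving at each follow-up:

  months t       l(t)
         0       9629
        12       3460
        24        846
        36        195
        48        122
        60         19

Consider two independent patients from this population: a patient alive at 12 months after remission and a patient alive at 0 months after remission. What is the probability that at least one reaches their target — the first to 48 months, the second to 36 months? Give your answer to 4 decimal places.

p₁ = l(48)/l(12) = 122/3460 = 0.035260; p₂ = l(36)/l(0) = 195/9629 = 0.020251.
P(at least one) = 1 − (1−p₁)(1−p₂) = 1 − 0.964740 × 0.979749 = 0.054797.

0.0548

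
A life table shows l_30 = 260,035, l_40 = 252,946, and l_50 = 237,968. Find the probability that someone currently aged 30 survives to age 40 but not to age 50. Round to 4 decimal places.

We want 10|10q30 = (l_40 − l_50)/l_30.
This is the probability of reaching 40 but not 50, conditional on being alive at 30: (l_40 − l_50) / l_30.
= (252,946 − 237,968) / 260,035 = 14,978 / 260,035 = 0.057600.

0.0576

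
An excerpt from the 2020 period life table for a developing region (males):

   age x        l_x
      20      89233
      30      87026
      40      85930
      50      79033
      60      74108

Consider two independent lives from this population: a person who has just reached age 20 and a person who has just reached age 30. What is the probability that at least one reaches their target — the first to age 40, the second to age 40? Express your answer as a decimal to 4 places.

0.9995

p₁ = l_40/l_20 = 85930/89233 = 0.962985; p₂ = l_40/l_30 = 85930/87026 = 0.987406.
P(at least one) = 1 − (1−p₁)(1−p₂) = 1 − 0.037015 × 0.012594 = 0.999534.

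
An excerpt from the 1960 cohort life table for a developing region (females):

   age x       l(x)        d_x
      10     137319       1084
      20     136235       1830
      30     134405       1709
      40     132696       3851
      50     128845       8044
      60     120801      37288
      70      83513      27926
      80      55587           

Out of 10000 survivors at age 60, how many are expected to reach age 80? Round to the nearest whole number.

The relevant probability is 55587/120801 = 0.460153.
Expected number = 10000 × 0.460153 = 4602.

4602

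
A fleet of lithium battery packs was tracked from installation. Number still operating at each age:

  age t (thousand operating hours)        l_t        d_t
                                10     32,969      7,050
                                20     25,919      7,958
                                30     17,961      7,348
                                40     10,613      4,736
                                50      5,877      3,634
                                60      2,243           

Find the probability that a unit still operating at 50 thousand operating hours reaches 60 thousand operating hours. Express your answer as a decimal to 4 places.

0.3817

The conditional survival probability is l_60/l_50 = 2,243/5,877 = 0.381657.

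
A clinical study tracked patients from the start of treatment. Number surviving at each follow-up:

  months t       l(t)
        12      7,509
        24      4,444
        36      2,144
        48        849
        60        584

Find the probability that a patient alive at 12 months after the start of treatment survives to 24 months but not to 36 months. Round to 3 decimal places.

This is the probability of reaching 24 but not 36, conditional on being alive at 12: (l(24) − l(36)) / l(12).
= (4,444 − 2,144) / 7,509 = 2,300 / 7,509 = 0.306299.

0.306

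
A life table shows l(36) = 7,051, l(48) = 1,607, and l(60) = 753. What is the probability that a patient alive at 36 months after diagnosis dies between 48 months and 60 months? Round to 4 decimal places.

0.1211

This is the probability of reaching 48 but not 60, conditional on being alive at 36: (l(48) − l(60)) / l(36).
= (1,607 − 753) / 7,051 = 854 / 7,051 = 0.121118.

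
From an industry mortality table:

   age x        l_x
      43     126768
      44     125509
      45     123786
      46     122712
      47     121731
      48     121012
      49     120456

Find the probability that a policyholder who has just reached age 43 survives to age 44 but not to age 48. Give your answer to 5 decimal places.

0.03547

We want 1|4q43 = (l_44 − l_48)/l_43.
This is the probability of reaching 44 but not 48, conditional on being alive at 43: (l_44 − l_48) / l_43.
= (125509 − 121012) / 126768 = 4497 / 126768 = 0.035474.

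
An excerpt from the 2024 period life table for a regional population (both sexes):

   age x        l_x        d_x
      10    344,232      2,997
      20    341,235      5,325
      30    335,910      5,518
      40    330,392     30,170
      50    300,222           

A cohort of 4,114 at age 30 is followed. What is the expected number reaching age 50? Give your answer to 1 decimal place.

3676.9

The relevant probability is 300,222/335,910 = 0.893757.
Expected number = 4,114 × 0.893757 = 3676.9.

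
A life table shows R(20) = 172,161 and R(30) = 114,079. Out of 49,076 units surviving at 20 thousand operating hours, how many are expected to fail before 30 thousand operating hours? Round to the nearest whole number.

The relevant probability is 1 − 114,079/172,161 = 0.337370.
Expected number = 49,076 × 0.337370 = 16557.

16557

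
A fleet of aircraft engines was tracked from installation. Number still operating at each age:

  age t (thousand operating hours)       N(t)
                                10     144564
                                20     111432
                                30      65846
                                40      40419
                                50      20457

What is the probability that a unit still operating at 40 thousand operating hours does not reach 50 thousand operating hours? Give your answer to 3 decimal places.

0.494

P(fail before 50 | operational at 40) = 1 − N(50)/N(40) = 1 − 20457/40419 = (19962)/40419 = 0.493877.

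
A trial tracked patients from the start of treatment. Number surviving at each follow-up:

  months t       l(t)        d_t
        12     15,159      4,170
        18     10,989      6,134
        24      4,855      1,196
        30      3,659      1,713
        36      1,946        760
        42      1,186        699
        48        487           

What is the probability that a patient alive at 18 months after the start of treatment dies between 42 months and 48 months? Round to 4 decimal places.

This is the probability of reaching 42 but not 48, conditional on being alive at 18: (l(42) − l(48)) / l(18).
= (1,186 − 487) / 10,989 = 699 / 10,989 = 0.063609.

0.0636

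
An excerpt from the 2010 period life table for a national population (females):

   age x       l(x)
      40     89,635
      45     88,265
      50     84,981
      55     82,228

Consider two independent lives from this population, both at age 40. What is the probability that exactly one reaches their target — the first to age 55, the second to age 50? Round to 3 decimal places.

p₁ = l(55)/l(40) = 82,228/89,635 = 0.917365; p₂ = l(50)/l(40) = 84,981/89,635 = 0.948078.
P(exactly one) = p₁(1−p₂) + (1−p₁)p₂ = 0.047631 + 0.078344 = 0.125976.

0.126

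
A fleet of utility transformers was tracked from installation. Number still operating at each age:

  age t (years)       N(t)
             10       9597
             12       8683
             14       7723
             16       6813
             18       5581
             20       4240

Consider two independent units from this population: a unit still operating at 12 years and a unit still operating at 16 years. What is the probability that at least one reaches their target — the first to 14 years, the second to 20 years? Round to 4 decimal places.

0.9582

p₁ = N(14)/N(12) = 7723/8683 = 0.889439; p₂ = N(20)/N(16) = 4240/6813 = 0.622340.
P(at least one) = 1 − (1−p₁)(1−p₂) = 1 − 0.110561 × 0.377660 = 0.958246.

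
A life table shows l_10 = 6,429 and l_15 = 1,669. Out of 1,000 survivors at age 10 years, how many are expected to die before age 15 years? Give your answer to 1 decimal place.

The relevant probability is 1 − 1,669/6,429 = 0.740395.
Expected number = 1,000 × 0.740395 = 740.4.

740.4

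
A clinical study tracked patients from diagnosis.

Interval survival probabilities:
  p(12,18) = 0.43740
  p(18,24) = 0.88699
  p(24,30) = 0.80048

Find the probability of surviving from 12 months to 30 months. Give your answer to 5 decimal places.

The overall survival probability is 0.43740 × 0.88699 × 0.80048.
= 0.310562.

0.31056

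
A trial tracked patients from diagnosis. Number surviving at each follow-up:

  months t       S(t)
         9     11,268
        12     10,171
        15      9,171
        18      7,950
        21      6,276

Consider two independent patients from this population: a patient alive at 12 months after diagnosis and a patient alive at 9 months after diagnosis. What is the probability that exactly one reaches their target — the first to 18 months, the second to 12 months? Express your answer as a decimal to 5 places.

0.27320

p₁ = S(18)/S(12) = 7,950/10,171 = 0.781634; p₂ = S(12)/S(9) = 10,171/11,268 = 0.902645.
P(exactly one) = p₁(1−p₂) + (1−p₁)p₂ = 0.076096 + 0.197107 = 0.273203.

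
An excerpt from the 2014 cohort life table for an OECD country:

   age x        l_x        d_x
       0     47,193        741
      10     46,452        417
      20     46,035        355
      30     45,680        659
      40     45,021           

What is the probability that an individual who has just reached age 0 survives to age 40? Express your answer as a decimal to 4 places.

0.9540

The conditional survival probability is l_40/l_0 = 45,021/47,193 = 0.953976.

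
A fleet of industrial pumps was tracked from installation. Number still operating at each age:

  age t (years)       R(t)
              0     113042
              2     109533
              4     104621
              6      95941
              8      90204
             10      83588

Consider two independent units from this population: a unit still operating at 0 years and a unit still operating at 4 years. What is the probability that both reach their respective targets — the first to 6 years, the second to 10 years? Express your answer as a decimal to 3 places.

p₁ = R(6)/R(0) = 95941/113042 = 0.848720; p₂ = R(10)/R(4) = 83588/104621 = 0.798960.
P(both) = p₁ × p₂ = 0.848720 × 0.798960 = 0.678093.

0.678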